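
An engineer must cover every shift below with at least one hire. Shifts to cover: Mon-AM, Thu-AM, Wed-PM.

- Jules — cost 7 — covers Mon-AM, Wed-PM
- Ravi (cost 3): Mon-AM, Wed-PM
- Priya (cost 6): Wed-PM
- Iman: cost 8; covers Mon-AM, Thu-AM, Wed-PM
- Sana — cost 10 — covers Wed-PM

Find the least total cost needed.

8

This is a weighted set-cover instance.
The greedy cost-per-new-shift heuristic would pick Ravi and Iman for 11, but a cheaper cover exists.
Iman alone covers Mon-AM, Thu-AM, Wed-PM — every shift.
Total cost: 8.
No cover costs less than 8.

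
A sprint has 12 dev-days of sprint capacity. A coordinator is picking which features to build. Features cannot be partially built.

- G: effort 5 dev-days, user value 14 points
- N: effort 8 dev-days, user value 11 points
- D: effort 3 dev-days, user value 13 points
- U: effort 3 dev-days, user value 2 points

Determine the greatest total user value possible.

29

Allowing fractional choices, the relaxed optimum would be about 32.5, but features are indivisible.
G + D: effort 5 + 3 = 8 ≤ 12, user value 14 + 13 = 27.
N + D: effort 8 + 3 = 11 ≤ 12, user value 11 + 13 = 24.
G + D + U: effort 5 + 3 + 3 = 11 ≤ 12, user value 14 + 13 + 2 = 29.
Best is G, D, and U with total user value 29.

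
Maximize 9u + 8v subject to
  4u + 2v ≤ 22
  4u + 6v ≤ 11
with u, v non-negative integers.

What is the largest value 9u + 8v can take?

Relaxing integrality, the LP optimum is 24.75 at (u,v) = (2.75, 0), which is not an integer point.
(u,v)=(2,0): 4·2+2·0=8≤22, 4·2+6·0=8≤11, objective 18.
(u,v)=(1,1): 4·1+2·1=6≤22, 4·1+6·1=10≤11, objective 17.
The best lattice point is (2,0), giving 18.

18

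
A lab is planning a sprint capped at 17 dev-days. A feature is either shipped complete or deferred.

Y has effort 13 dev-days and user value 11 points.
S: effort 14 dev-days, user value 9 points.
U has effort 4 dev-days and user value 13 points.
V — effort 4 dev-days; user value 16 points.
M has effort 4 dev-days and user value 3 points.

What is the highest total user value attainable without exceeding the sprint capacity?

U + V: effort 4 + 4 = 8 ≤ 17, user value 13 + 16 = 29.
U + V + M: effort 4 + 4 + 4 = 12 ≤ 17, user value 13 + 16 + 3 = 32.
Best is U, V, and M with total user value 32.

32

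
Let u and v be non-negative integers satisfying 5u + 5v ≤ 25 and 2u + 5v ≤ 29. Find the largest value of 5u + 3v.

(u,v)=(5,0): 5·5+5·0=25≤25, 2·5+5·0=10≤29, objective 25.
(u,v)=(4,1): 5·4+5·1=25≤25, 2·4+5·1=13≤29, objective 23.
(u,v)=(4,0): 5·4+5·0=20≤25, 2·4+5·0=8≤29, objective 20.
The best lattice point is (5,0), giving 25.

25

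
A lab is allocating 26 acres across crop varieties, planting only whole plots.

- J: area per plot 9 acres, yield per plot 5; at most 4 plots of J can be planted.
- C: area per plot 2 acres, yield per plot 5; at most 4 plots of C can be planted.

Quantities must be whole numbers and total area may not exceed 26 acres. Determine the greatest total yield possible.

Take 2×J and 4×C: area 26 ≤ 26, yield 2·5 + 4·5 = 30.
C has the best ratio (5/2) and is taken to its limit of 4; remaining capacity is filled optimally with the others.

30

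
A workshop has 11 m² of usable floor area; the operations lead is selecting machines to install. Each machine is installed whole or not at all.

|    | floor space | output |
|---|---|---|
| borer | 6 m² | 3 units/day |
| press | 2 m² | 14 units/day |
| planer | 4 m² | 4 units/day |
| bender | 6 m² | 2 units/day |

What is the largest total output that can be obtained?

18

Treat it as a binary knapsack problem.
Take press and planer: floor space 2 + 4 = 6 ≤ 11, output 14 + 4 = 18.
No other feasible combination does better.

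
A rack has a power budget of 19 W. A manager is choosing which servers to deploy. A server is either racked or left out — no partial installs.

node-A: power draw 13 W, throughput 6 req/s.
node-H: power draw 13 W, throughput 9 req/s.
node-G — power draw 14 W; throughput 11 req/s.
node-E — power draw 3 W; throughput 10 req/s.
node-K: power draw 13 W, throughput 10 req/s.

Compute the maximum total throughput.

Treat it as a binary knapsack problem.
Allowing fractional choices, the relaxed optimum would be about 22.5, but servers are indivisible.
node-G + node-E: power draw 14 + 3 = 17 ≤ 19, throughput 11 + 10 = 21.
node-H + node-E: power draw 13 + 3 = 16 ≤ 19, throughput 9 + 10 = 19.
node-E + node-K: power draw 3 + 13 = 16 ≤ 19, throughput 10 + 10 = 20.
Best is node-G and node-E with total throughput 21.

21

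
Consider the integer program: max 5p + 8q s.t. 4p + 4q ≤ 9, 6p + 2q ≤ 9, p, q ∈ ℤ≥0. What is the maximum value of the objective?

16

The continuous relaxation peaks at (0, 2.25) with value 18.00; rounding to a feasible lattice point costs some objective.
(p,q)=(0,2): 4·0+4·2=8≤9, 6·0+2·2=4≤9, objective 16.
(p,q)=(1,1): 4·1+4·1=8≤9, 6·1+2·1=8≤9, objective 13.
No feasible integer point exceeds 16.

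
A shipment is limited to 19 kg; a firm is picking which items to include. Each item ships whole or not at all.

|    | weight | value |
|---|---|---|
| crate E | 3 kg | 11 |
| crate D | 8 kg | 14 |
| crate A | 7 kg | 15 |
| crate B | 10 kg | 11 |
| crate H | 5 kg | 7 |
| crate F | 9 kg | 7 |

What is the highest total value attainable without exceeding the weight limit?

40

crate E + crate D + crate A: weight 3 + 8 + 7 = 18 ≤ 19, value 11 + 14 + 15 = 40.
crate E + crate A + crate H: weight 3 + 7 + 5 = 15 ≤ 19, value 11 + 15 + 7 = 33.
crate E + crate A + crate F: weight 3 + 7 + 9 = 19 ≤ 19, value 11 + 15 + 7 = 33.
Best is crate E, crate D, and crate A with total value 40.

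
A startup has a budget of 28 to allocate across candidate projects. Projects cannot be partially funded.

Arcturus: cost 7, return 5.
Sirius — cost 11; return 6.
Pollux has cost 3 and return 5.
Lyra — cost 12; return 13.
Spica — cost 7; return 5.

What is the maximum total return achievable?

Sirius + Pollux + Lyra: cost 11 + 3 + 12 = 26 ≤ 28, return 6 + 5 + 13 = 24.
Pollux + Lyra + Spica: cost 3 + 12 + 7 = 22 ≤ 28, return 5 + 13 + 5 = 23.
Arcturus + Pollux + Lyra: cost 7 + 3 + 12 = 22 ≤ 28, return 5 + 5 + 13 = 23.
Best is Sirius, Pollux, and Lyra with total return 24.

24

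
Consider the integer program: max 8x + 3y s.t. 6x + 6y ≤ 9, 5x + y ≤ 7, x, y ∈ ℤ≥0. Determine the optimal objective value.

8

The continuous relaxation peaks at (1.38, 0.125) with value 11.38; rounding to a feasible lattice point costs some objective.
(x,y)=(1,0) is feasible, giving 8.
(x,y)=(0,1) is feasible, giving 3.
The best lattice point is (1,0), giving 8.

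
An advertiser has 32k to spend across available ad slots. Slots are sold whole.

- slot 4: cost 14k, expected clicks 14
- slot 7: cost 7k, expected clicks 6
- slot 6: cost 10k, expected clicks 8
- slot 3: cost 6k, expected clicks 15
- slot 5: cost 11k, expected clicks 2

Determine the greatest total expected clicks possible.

37

Allowing fractional choices, the relaxed optimum would be about 39.0, but ad slots are indivisible.
slot 4 + slot 6 + slot 3: cost 14 + 10 + 6 = 30 ≤ 32, expected clicks 14 + 8 + 15 = 37.
slot 4 + slot 7 + slot 3: cost 14 + 7 + 6 = 27 ≤ 32, expected clicks 14 + 6 + 15 = 35.
Best is slot 4, slot 6, and slot 3 with total expected clicks 37.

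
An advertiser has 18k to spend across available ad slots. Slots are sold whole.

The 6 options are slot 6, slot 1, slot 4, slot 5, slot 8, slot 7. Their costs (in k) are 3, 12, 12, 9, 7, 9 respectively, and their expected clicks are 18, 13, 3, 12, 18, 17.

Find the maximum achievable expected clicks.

36

slot 6 + slot 7: cost 3 + 9 = 12 ≤ 18, expected clicks 18 + 17 = 35.
slot 6 + slot 8: cost 3 + 7 = 10 ≤ 18, expected clicks 18 + 18 = 36.
Best is slot 6 and slot 8 with total expected clicks 36.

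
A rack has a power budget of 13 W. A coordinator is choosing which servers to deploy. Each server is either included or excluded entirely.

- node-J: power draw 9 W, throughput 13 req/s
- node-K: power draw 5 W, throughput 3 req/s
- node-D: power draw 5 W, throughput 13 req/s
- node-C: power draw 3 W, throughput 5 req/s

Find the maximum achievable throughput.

This is a 0-1 knapsack instance.
Take node-K, node-D, and node-C: power draw 5 + 5 + 3 = 13 ≤ 13, throughput 3 + 13 + 5 = 21.
No other feasible combination does better.

21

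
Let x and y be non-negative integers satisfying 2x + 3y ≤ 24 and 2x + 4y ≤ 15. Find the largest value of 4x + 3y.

28

The continuous relaxation peaks at (7.5, 0) with value 30.00; rounding to a feasible lattice point costs some objective.
(x,y)=(7,0): 2·7+3·0=14≤24, 2·7+4·0=14≤15, objective 28.
(x,y)=(6,0): 2·6+3·0=12≤24, 2·6+4·0=12≤15, objective 24.
No feasible integer point exceeds 28.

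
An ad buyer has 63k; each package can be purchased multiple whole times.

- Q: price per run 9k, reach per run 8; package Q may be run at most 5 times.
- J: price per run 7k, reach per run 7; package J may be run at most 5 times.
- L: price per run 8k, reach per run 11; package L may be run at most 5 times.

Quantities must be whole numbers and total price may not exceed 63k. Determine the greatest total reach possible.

77

Take 1×Q, 2×J, and 5×L: price 63 ≤ 63, reach 1·8 + 2·7 + 5·11 = 77.
L has the best ratio (11/8) and is taken to its limit of 5; remaining capacity is filled optimally with the others.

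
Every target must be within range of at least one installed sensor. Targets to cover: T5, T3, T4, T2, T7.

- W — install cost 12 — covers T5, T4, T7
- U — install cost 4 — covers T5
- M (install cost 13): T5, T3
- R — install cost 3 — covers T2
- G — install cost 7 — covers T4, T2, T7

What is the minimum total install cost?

Choose M and G: together they cover T5, T3, T4, T2, T7 — every target.
Total install cost: 13 + 7 = 20.

20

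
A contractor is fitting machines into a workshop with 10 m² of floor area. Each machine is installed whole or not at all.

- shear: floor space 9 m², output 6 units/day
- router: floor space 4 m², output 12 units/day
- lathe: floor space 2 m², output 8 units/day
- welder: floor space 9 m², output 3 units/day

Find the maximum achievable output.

router: floor space 4 ≤ 10, output 12.
router + lathe: floor space 4 + 2 = 6 ≤ 10, output 12 + 8 = 20.
lathe: floor space 2 ≤ 10, output 8.
Best is router and lathe with total output 20.

20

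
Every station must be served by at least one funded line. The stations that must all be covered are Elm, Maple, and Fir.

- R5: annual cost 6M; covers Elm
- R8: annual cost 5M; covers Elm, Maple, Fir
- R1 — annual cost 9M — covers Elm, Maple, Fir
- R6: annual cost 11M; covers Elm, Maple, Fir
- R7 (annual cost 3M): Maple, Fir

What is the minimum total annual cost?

5

R8 alone covers Elm, Maple, Fir — every station.
Total annual cost: 5.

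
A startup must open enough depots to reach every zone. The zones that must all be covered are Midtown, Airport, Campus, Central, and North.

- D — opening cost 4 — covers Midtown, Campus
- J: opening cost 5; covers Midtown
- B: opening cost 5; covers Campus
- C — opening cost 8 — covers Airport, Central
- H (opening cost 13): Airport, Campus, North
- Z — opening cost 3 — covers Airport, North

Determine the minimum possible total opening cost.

15

Choose D, C, and Z: together they cover Midtown, Airport, Campus, Central, North — every zone.
Total opening cost: 4 + 8 + 3 = 15.
No cover costs less than 15.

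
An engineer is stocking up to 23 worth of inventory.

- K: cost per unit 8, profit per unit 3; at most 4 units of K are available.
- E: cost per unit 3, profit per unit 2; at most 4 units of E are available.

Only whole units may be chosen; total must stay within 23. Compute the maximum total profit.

11

E has the best ratio (2/3); taking only E gives at most 4×2 = 8 (stopped by the supply cap of 4).
Mixing does better — 1×K and 4×E: cost 20 ≤ 23, profit 1·3 + 4·2 = 11.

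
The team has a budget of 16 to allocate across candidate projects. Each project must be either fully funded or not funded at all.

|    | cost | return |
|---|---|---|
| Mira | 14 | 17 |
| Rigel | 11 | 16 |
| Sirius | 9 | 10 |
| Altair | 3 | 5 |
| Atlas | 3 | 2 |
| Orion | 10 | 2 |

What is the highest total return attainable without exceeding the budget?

This is an integer program with binary decision variables.
Take Rigel and Altair: cost 11 + 3 = 14 ≤ 16, return 16 + 5 = 21.
No other feasible combination does better.

21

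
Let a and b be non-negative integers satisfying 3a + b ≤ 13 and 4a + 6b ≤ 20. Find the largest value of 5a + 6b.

22

Relaxing integrality, the LP optimum is 24.14 at (a,b) = (4.14, 0.571), which is not an integer point.
(a,b)=(2,2): 3·2+1·2=8≤13, 4·2+6·2=20≤20, objective 22.
(a,b)=(3,1): 3·3+1·1=10≤13, 4·3+6·1=18≤20, objective 21.
(a,b)=(4,0): 3·4+1·0=12≤13, 4·4+6·0=16≤20, objective 20.
Maximum is 22 at (a,b)=(2,2).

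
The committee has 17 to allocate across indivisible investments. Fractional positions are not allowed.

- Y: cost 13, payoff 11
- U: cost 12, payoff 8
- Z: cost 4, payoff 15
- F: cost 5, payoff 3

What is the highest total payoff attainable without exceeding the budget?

26

This is an integer program with binary decision variables.
Y + Z: cost 13 + 4 = 17 ≤ 17, payoff 11 + 15 = 26.
U + Z: cost 12 + 4 = 16 ≤ 17, payoff 8 + 15 = 23.
Best is Y and Z with total payoff 26.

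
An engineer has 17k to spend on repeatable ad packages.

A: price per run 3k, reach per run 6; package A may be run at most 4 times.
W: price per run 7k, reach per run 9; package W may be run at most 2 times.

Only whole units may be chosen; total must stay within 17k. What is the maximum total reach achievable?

27

A has the best ratio (6/3); taking only A gives at most 4×6 = 24 (stopped by the supply cap of 4).
Mixing does better — 3×A and 1×W: price 16 ≤ 17, reach 3·6 + 1·9 = 27.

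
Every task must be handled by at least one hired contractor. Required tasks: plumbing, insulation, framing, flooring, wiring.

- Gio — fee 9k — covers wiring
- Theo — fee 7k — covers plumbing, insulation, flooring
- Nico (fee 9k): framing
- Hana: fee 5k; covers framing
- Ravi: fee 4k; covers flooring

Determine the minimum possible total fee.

21

Choose Gio, Theo, and Hana: together they cover plumbing, insulation, framing, flooring, wiring — every task.
Total fee: 9 + 7 + 5 = 21.
No cover costs less than 21.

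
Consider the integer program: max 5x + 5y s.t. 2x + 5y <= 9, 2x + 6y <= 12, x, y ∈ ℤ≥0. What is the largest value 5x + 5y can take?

20

Relaxing integrality, the LP optimum is 22.50 at (x,y) = (4.5, 0), which is not an integer point.
(x,y)=(4,0) is feasible, giving 20.
(x,y)=(3,0) is feasible, giving 15.
Maximum is 20 at (x,y)=(4,0).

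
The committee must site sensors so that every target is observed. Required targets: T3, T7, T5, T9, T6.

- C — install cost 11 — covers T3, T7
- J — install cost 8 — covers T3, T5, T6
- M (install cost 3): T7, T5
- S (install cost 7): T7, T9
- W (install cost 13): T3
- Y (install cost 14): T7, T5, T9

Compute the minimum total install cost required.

The greedy cost-per-new-target heuristic would pick M, J, and S for 18, but a cheaper cover exists.
Choose J and S: together they cover T3, T7, T5, T9, T6 — every target.
Total install cost: 8 + 7 = 15.
No cover costs less than 15.

15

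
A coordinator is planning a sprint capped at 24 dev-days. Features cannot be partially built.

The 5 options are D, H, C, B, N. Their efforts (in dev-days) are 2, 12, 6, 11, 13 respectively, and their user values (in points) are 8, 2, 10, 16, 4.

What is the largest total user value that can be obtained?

Allowing fractional choices, the relaxed optimum would be about 35.5, but features are indivisible.
D + B: effort 2 + 11 = 13 ≤ 24, user value 8 + 16 = 24.
D + C + B: effort 2 + 6 + 11 = 19 ≤ 24, user value 8 + 10 + 16 = 34.
C + B: effort 6 + 11 = 17 ≤ 24, user value 10 + 16 = 26.
Best is D, C, and B with total user value 34.

34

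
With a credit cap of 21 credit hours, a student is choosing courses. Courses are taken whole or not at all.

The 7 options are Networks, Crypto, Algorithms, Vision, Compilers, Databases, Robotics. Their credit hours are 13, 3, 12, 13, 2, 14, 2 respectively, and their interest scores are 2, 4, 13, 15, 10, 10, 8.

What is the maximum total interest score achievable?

37

Allowing fractional choices, the relaxed optimum would be about 38.1, but courses are indivisible.
Crypto + Vision + Compilers + Robotics: credit hours 3 + 13 + 2 + 2 = 20 ≤ 21, interest score 4 + 15 + 10 + 8 = 37.
Crypto + Algorithms + Compilers + Robotics: credit hours 3 + 12 + 2 + 2 = 19 ≤ 21, interest score 4 + 13 + 10 + 8 = 35.
Vision + Compilers + Robotics: credit hours 13 + 2 + 2 = 17 ≤ 21, interest score 15 + 10 + 8 = 33.
Best is Crypto, Vision, Compilers, and Robotics with total interest score 37.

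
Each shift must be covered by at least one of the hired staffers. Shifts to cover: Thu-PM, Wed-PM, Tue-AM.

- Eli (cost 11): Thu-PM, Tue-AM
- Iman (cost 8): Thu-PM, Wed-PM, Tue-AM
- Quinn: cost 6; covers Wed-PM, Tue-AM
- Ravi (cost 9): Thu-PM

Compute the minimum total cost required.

8

Iman alone covers Thu-PM, Wed-PM, Tue-AM — every shift.
Total cost: 8.
No cover costs less than 8.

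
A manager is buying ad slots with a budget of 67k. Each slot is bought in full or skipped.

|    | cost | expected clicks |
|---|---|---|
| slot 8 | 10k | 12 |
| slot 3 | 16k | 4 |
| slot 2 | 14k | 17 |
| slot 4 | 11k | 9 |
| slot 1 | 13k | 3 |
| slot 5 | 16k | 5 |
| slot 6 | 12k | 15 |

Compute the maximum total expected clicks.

This is an integer program with binary decision variables.
slot 8 + slot 2 + slot 4 + slot 5 + slot 6: cost 10 + 14 + 11 + 16 + 12 = 63 ≤ 67, expected clicks 12 + 17 + 9 + 5 + 15 = 58.
slot 8 + slot 2 + slot 4 + slot 1 + slot 6: cost 10 + 14 + 11 + 13 + 12 = 60 ≤ 67, expected clicks 12 + 17 + 9 + 3 + 15 = 56.
slot 8 + slot 3 + slot 2 + slot 4 + slot 6: cost 10 + 16 + 14 + 11 + 12 = 63 ≤ 67, expected clicks 12 + 4 + 17 + 9 + 15 = 57.
Best is slot 8, slot 2, slot 4, slot 5, and slot 6 with total expected clicks 58.

58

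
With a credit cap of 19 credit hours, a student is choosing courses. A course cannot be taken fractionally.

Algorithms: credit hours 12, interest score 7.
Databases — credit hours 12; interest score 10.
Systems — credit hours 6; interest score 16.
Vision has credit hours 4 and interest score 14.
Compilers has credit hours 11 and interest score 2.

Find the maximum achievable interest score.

This is a 0-1 knapsack instance.
Databases + Systems: credit hours 12 + 6 = 18 ≤ 19, interest score 10 + 16 = 26.
Systems + Vision: credit hours 6 + 4 = 10 ≤ 19, interest score 16 + 14 = 30.
Best is Systems and Vision with total interest score 30.

30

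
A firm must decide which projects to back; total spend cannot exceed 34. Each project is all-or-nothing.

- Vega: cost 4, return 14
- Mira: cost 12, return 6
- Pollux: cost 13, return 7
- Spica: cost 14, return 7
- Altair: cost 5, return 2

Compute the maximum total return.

29

Vega + Mira + Pollux: cost 4 + 12 + 13 = 29 ≤ 34, return 14 + 6 + 7 = 27.
Vega + Pollux + Spica: cost 4 + 13 + 14 = 31 ≤ 34, return 14 + 7 + 7 = 28.
Vega + Mira + Pollux + Altair: cost 4 + 12 + 13 + 5 = 34 ≤ 34, return 14 + 6 + 7 + 2 = 29.
Best is Vega, Mira, Pollux, and Altair with total return 29.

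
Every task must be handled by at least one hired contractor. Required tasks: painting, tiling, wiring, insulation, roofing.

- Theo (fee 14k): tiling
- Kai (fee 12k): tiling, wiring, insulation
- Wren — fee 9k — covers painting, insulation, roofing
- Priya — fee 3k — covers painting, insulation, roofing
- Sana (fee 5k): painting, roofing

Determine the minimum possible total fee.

This is an integer covering problem.
Choose Kai and Priya: together they cover painting, tiling, wiring, insulation, roofing — every task.
Total fee: 12 + 3 = 15.
No cover costs less than 15.

15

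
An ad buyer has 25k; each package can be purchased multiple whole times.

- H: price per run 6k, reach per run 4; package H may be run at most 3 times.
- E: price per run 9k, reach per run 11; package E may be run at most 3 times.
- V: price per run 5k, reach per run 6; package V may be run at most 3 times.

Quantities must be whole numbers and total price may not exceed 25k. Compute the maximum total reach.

This is a bounded integer knapsack.
2×E and 1×V: price 23 ≤ 25, reach 2·11 + 1·6 = 28.
1×E and 3×V: price 24 ≤ 25, reach 1·11 + 3·6 = 29.
Best is 29.

29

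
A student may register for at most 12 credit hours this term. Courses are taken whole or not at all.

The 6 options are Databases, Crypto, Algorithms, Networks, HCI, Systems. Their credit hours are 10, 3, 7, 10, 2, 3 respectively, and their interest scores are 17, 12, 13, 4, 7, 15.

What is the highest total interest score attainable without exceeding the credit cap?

Allowing fractional choices, the relaxed optimum would be about 41.4, but courses are indivisible.
Algorithms + HCI + Systems: credit hours 7 + 2 + 3 = 12 ≤ 12, interest score 13 + 7 + 15 = 35.
Crypto + HCI + Systems: credit hours 3 + 2 + 3 = 8 ≤ 12, interest score 12 + 7 + 15 = 34.
Best is Algorithms, HCI, and Systems with total interest score 35.

35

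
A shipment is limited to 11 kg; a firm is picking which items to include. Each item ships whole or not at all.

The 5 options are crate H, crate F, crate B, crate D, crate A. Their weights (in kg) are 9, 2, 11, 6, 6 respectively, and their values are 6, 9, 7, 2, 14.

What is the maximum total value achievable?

Treat it as a binary knapsack problem.
Allowing fractional choices, the relaxed optimum would be about 25.0, but items are indivisible.
crate A: weight 6 ≤ 11, value 14.
crate F + crate A: weight 2 + 6 = 8 ≤ 11, value 9 + 14 = 23.
crate H + crate F: weight 9 + 2 = 11 ≤ 11, value 6 + 9 = 15.
Best is crate F and crate A with total value 23.

23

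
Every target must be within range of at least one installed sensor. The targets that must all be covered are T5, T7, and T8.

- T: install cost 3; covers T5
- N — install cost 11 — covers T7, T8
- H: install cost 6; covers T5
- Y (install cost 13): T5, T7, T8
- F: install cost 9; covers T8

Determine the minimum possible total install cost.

13

This is an integer covering problem.
The greedy cost-per-new-target heuristic would pick T and N for 14, but a cheaper cover exists.
Y alone covers T5, T7, T8 — every target.
Total install cost: 13.
No cover costs less than 13.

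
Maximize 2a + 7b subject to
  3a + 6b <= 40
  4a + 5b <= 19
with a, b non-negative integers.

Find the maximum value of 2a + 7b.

23

Relaxing integrality, the LP optimum is 26.60 at (a,b) = (0, 3.8), which is not an integer point.
(a,b)=(1,3): 3·1+6·3=21≤40, 4·1+5·3=19≤19, objective 23.
(a,b)=(0,3): 3·0+6·3=18≤40, 4·0+5·3=15≤19, objective 21.
(a,b)=(2,2): 3·2+6·2=18≤40, 4·2+5·2=18≤19, objective 18.
The best lattice point is (1,3), giving 23.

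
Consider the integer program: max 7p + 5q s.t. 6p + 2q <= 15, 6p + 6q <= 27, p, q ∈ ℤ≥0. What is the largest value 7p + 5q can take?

22

Relaxing integrality, the LP optimum is 25.50 at (p,q) = (1.5, 3), which is not an integer point.
(p,q)=(1,3) is feasible, giving 22.
(p,q)=(0,4) is feasible, giving 20.
(p,q)=(1,2) is feasible, giving 17.
The best lattice point is (1,3), giving 22.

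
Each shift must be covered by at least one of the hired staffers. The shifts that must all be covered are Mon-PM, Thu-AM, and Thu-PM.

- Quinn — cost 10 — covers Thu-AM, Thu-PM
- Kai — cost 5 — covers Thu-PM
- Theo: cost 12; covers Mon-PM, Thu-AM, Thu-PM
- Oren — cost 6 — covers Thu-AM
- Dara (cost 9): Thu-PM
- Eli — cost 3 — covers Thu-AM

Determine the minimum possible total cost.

12

This is a weighted set-cover instance.
The greedy cost-per-new-shift heuristic would pick Eli, Kai, and Theo for 20, but a cheaper cover exists.
Theo alone covers Mon-PM, Thu-AM, Thu-PM — every shift.
Total cost: 12.
No cover costs less than 12.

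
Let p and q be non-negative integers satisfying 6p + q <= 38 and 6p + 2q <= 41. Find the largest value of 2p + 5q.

The continuous relaxation peaks at (0, 20.5) with value 102.50; rounding to a feasible lattice point costs some objective.
(p,q)=(0,20): 6·0+1·20=20≤38, 6·0+2·20=40≤41, objective 100.
(p,q)=(0,19): 6·0+1·19=19≤38, 6·0+2·19=38≤41, objective 95.
No feasible integer point exceeds 100.

100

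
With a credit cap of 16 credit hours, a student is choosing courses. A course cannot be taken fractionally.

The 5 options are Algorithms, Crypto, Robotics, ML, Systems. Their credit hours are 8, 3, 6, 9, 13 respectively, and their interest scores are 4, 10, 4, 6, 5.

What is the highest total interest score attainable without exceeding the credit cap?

Allowing fractional choices, the relaxed optimum would be about 18.7, but courses are indivisible.
Crypto + ML: credit hours 3 + 9 = 12 ≤ 16, interest score 10 + 6 = 16.
Crypto + Robotics: credit hours 3 + 6 = 9 ≤ 16, interest score 10 + 4 = 14.
Crypto + Systems: credit hours 3 + 13 = 16 ≤ 16, interest score 10 + 5 = 15.
Best is Crypto and ML with total interest score 16.

16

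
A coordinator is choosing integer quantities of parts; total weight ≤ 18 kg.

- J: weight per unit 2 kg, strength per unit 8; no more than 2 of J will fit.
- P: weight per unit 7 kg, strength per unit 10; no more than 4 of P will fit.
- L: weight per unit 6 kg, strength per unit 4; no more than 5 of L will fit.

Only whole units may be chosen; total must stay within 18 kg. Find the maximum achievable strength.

36

2×J, 1×P, and 1×L: weight 17 ≤ 18, strength 2·8 + 1·10 + 1·4 = 30.
2×J and 2×P: weight 18 ≤ 18, strength 2·8 + 2·10 = 36.
Best is 36.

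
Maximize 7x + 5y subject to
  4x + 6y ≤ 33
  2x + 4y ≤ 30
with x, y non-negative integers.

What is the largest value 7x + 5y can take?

Relaxing integrality, the LP optimum is 57.75 at (x,y) = (8.25, 0), which is not an integer point.
(x,y)=(8,0): 4·8+6·0=32≤33, 2·8+4·0=16≤30, objective 56.
(x,y)=(7,0): 4·7+6·0=28≤33, 2·7+4·0=14≤30, objective 49.
No feasible integer point exceeds 56.

56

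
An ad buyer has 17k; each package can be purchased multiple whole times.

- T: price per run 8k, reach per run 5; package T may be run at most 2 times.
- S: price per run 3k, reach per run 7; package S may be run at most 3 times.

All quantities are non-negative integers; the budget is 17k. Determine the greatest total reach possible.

26

This is a bounded integer knapsack.
S has the best ratio (7/3); taking only S gives at most 3×7 = 21 (stopped by the supply cap of 3).
Mixing does better — 1×T and 3×S: price 17 ≤ 17, reach 1·5 + 3·7 = 26.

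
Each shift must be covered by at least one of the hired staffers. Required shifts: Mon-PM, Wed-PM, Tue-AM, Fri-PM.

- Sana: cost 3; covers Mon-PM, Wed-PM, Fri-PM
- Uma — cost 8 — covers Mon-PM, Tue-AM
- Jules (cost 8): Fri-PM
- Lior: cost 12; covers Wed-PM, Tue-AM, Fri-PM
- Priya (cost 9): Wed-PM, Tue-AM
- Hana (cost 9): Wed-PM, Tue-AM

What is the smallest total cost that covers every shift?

This is an integer covering problem.
Choose Sana and Uma: together they cover Mon-PM, Wed-PM, Tue-AM, Fri-PM — every shift.
Total cost: 3 + 8 = 11.
No cover costs less than 11.

11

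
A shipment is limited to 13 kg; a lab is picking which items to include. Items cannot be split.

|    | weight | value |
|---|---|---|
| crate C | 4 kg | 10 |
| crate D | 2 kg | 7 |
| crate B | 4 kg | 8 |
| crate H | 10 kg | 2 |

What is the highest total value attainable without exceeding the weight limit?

Allowing fractional choices, the relaxed optimum would be about 25.6, but items are indivisible.
crate C + crate B: weight 4 + 4 = 8 ≤ 13, value 10 + 8 = 18.
crate C + crate D + crate B: weight 4 + 2 + 4 = 10 ≤ 13, value 10 + 7 + 8 = 25.
crate C + crate D: weight 4 + 2 = 6 ≤ 13, value 10 + 7 = 17.
Best is crate C, crate D, and crate B with total value 25.

25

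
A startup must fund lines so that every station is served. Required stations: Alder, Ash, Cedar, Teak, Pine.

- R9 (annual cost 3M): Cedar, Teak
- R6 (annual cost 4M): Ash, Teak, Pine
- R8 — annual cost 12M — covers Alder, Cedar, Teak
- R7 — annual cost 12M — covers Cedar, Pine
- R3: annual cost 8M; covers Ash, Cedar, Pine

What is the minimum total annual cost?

The greedy cost-per-new-station heuristic would pick R6, R9, and R8 for 19, but a cheaper cover exists.
Choose R6 and R8: together they cover Alder, Ash, Cedar, Teak, Pine — every station.
Total annual cost: 4 + 12 = 16.
No cover costs less than 16.

16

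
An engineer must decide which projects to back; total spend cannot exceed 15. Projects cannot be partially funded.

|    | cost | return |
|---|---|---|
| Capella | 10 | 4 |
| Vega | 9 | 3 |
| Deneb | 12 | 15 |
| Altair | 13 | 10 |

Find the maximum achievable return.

15

This is a 0-1 knapsack instance.
Allowing fractional choices, the relaxed optimum would be about 17.3, but projects are indivisible.
Deneb: cost 12 ≤ 15, return 15.
Altair: cost 13 ≤ 15, return 10.
Best is Deneb with total return 15.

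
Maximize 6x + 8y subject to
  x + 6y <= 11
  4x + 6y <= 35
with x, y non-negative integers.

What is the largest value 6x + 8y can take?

The continuous relaxation peaks at (8.75, 0) with value 52.50; rounding to a feasible lattice point costs some objective.
(x,y)=(8,0): 1·8+6·0=8≤11, 4·8+6·0=32≤35, objective 48.
(x,y)=(7,0): 1·7+6·0=7≤11, 4·7+6·0=28≤35, objective 42.
The best lattice point is (8,0), giving 48.

48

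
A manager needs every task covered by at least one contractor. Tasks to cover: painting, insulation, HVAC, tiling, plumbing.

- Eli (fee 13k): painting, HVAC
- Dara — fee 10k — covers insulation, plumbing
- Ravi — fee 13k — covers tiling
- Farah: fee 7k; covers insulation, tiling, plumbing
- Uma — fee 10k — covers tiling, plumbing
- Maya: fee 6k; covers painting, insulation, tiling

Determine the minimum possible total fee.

Choose Eli and Farah: together they cover painting, insulation, HVAC, tiling, plumbing — every task.
Total fee: 13 + 7 = 20.

20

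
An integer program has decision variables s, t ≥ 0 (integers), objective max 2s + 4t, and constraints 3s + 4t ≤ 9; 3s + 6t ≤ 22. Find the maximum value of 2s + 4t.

The continuous relaxation peaks at (0, 2.25) with value 9.00; rounding to a feasible lattice point costs some objective.
(s,t)=(0,2): 3·0+4·2=8≤9, 3·0+6·2=12≤22, objective 8.
(s,t)=(1,1): 3·1+4·1=7≤9, 3·1+6·1=9≤22, objective 6.
(s,t)=(0,1): 3·0+4·1=4≤9, 3·0+6·1=6≤22, objective 4.
Maximum is 8 at (s,t)=(0,2).

8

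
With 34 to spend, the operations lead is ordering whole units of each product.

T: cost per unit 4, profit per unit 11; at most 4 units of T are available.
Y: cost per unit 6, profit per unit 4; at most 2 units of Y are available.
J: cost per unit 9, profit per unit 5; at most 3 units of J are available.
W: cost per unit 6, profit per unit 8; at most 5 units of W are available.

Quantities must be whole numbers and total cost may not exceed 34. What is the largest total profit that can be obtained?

68

Take 4×T and 3×W: cost 34 ≤ 34, profit 4·11 + 3·8 = 68.
T has the best ratio (11/4) and is taken to its limit of 4; remaining capacity is filled optimally with the others.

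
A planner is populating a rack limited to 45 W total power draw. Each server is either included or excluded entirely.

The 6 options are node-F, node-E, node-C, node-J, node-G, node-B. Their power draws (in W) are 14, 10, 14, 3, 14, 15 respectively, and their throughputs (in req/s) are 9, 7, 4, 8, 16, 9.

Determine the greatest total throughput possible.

40

node-F + node-E + node-J + node-G: power draw 14 + 10 + 3 + 14 = 41 ≤ 45, throughput 9 + 7 + 8 + 16 = 40.
node-E + node-J + node-G + node-B: power draw 10 + 3 + 14 + 15 = 42 ≤ 45, throughput 7 + 8 + 16 + 9 = 40.
node-F + node-C + node-J + node-G: power draw 14 + 14 + 3 + 14 = 45 ≤ 45, throughput 9 + 4 + 8 + 16 = 37.
The maximum throughput is 40; one optimal choice is node-F, node-E, node-J, and node-G.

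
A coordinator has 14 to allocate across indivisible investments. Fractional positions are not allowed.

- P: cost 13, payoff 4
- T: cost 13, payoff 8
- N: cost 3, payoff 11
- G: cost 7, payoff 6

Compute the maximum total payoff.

17

T: cost 13 ≤ 14, payoff 8.
N: cost 3 ≤ 14, payoff 11.
N + G: cost 3 + 7 = 10 ≤ 14, payoff 11 + 6 = 17.
Best is N and G with total payoff 17.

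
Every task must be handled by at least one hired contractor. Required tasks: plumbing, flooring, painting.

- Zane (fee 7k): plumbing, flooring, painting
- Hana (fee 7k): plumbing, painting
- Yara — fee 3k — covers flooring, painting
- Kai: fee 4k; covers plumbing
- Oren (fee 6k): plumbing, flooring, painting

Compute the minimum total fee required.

The greedy cost-per-new-task heuristic would pick Yara and Kai for 7, but a cheaper cover exists.
Oren alone covers plumbing, flooring, painting — every task.
Total fee: 6.
No cover costs less than 6.

6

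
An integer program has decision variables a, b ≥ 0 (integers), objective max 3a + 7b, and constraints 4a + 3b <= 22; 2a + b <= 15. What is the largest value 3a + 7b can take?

49

Relaxing integrality, the LP optimum is 51.33 at (a,b) = (0, 7.33), which is not an integer point.
(a,b)=(0,7): 4·0+3·7=21≤22, 2·0+1·7=7≤15, objective 49.
(a,b)=(1,6): 4·1+3·6=22≤22, 2·1+1·6=8≤15, objective 45.
(a,b)=(0,6): 4·0+3·6=18≤22, 2·0+1·6=6≤15, objective 42.
The best lattice point is (0,7), giving 49.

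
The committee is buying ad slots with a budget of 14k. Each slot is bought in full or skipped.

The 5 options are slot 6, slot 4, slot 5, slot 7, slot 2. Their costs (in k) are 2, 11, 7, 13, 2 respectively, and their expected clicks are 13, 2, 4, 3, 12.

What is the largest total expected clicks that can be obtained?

29

This is a 0-1 knapsack instance.
Allowing fractional choices, the relaxed optimum would be about 29.7, but ad slots are indivisible.
slot 6 + slot 2: cost 2 + 2 = 4 ≤ 14, expected clicks 13 + 12 = 25.
slot 6 + slot 5 + slot 2: cost 2 + 7 + 2 = 11 ≤ 14, expected clicks 13 + 4 + 12 = 29.
slot 6 + slot 5: cost 2 + 7 = 9 ≤ 14, expected clicks 13 + 4 = 17.
Best is slot 6, slot 5, and slot 2 with total expected clicks 29.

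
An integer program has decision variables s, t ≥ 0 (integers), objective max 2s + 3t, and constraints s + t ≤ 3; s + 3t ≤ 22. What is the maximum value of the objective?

(s,t)=(0,3): 1·0+1·3=3≤3, 1·0+3·3=9≤22, objective 9.
(s,t)=(1,2): 1·1+1·2=3≤3, 1·1+3·2=7≤22, objective 8.
(s,t)=(0,2): 1·0+1·2=2≤3, 1·0+3·2=6≤22, objective 6.
No feasible integer point exceeds 9.

9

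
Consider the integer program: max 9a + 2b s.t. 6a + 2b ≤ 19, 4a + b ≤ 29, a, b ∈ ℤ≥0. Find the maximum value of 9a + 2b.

27

(a,b)=(3,0): 6·3+2·0=18≤19, 4·3+1·0=12≤29, objective 27.
(a,b)=(2,1): 6·2+2·1=14≤19, 4·2+1·1=9≤29, objective 20.
No feasible integer point exceeds 27.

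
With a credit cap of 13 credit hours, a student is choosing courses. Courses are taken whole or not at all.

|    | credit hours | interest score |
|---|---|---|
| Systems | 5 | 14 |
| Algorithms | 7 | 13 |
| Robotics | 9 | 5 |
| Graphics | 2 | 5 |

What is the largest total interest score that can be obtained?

27

Systems + Graphics: credit hours 5 + 2 = 7 ≤ 13, interest score 14 + 5 = 19.
Algorithms + Graphics: credit hours 7 + 2 = 9 ≤ 13, interest score 13 + 5 = 18.
Systems + Algorithms: credit hours 5 + 7 = 12 ≤ 13, interest score 14 + 13 = 27.
Best is Systems and Algorithms with total interest score 27.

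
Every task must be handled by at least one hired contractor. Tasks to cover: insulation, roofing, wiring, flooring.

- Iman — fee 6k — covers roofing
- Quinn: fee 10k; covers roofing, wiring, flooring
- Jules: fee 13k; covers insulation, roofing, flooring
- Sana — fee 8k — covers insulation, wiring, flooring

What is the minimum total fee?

This is a weighted set-cover instance.
Choose Iman and Sana: together they cover insulation, roofing, wiring, flooring — every task.
Total fee: 6 + 8 = 14.
No cover costs less than 14.

14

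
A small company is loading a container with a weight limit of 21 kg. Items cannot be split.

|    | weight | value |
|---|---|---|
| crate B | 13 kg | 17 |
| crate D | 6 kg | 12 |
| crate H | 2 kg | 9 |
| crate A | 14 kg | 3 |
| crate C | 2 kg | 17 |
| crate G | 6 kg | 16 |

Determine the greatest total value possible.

54

Treat it as a binary knapsack problem.
crate B + crate C + crate G: weight 13 + 2 + 6 = 21 ≤ 21, value 17 + 17 + 16 = 50.
crate D + crate H + crate C + crate G: weight 6 + 2 + 2 + 6 = 16 ≤ 21, value 12 + 9 + 17 + 16 = 54.
crate B + crate D + crate C: weight 13 + 6 + 2 = 21 ≤ 21, value 17 + 12 + 17 = 46.
Best is crate D, crate H, crate C, and crate G with total value 54.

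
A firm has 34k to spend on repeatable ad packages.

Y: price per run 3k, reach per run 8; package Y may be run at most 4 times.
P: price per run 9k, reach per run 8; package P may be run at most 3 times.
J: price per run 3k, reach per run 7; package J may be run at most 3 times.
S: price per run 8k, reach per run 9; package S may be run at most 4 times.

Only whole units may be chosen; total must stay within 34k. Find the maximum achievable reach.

This is a bounded integer knapsack.
Take 4×Y, 2×J, and 2×S: price 34 ≤ 34, reach 4·8 + 2·7 + 2·9 = 64.
Y has the best ratio (8/3) and is taken to its limit of 4; remaining capacity is filled optimally with the others.

64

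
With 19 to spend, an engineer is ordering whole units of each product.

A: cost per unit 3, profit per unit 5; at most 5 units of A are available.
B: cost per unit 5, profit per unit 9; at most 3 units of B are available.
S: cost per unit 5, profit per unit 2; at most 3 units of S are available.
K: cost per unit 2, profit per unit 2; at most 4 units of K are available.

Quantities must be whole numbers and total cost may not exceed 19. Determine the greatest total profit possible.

Take 3×A and 2×B: cost 19 ≤ 19, profit 3·5 + 2·9 = 33.
No other integer combination yields more.

33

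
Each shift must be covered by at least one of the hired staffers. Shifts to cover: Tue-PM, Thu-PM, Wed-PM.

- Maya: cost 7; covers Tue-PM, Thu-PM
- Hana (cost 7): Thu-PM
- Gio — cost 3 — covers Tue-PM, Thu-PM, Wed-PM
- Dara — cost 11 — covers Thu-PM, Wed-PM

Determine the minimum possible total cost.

Gio alone covers Tue-PM, Thu-PM, Wed-PM — every shift.
Total cost: 3.
No cover costs less than 3.

3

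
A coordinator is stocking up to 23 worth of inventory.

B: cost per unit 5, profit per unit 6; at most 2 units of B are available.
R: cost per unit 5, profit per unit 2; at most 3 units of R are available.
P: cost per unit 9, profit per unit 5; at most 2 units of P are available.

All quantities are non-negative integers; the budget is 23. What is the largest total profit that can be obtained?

B has the best ratio (6/5); taking only B gives at most 2×6 = 12 (stopped by the supply cap of 2).
Mixing does better — 2×B and 1×P: cost 19 ≤ 23, profit 2·6 + 1·5 = 17.

17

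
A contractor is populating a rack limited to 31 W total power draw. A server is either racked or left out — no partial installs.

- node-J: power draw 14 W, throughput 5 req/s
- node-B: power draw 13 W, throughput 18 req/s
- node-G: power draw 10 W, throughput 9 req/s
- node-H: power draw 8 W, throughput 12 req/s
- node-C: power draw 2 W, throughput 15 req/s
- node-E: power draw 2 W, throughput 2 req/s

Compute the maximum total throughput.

This is a 0-1 knapsack instance.
Allowing fractional choices, the relaxed optimum would be about 52.4, but servers are indivisible.
node-B + node-H + node-C + node-E: power draw 13 + 8 + 2 + 2 = 25 ≤ 31, throughput 18 + 12 + 15 + 2 = 47.
node-B + node-H + node-C: power draw 13 + 8 + 2 = 23 ≤ 31, throughput 18 + 12 + 15 = 45.
node-B + node-G + node-C + node-E: power draw 13 + 10 + 2 + 2 = 27 ≤ 31, throughput 18 + 9 + 15 + 2 = 44.
Best is node-B, node-H, node-C, and node-E with total throughput 47.

47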